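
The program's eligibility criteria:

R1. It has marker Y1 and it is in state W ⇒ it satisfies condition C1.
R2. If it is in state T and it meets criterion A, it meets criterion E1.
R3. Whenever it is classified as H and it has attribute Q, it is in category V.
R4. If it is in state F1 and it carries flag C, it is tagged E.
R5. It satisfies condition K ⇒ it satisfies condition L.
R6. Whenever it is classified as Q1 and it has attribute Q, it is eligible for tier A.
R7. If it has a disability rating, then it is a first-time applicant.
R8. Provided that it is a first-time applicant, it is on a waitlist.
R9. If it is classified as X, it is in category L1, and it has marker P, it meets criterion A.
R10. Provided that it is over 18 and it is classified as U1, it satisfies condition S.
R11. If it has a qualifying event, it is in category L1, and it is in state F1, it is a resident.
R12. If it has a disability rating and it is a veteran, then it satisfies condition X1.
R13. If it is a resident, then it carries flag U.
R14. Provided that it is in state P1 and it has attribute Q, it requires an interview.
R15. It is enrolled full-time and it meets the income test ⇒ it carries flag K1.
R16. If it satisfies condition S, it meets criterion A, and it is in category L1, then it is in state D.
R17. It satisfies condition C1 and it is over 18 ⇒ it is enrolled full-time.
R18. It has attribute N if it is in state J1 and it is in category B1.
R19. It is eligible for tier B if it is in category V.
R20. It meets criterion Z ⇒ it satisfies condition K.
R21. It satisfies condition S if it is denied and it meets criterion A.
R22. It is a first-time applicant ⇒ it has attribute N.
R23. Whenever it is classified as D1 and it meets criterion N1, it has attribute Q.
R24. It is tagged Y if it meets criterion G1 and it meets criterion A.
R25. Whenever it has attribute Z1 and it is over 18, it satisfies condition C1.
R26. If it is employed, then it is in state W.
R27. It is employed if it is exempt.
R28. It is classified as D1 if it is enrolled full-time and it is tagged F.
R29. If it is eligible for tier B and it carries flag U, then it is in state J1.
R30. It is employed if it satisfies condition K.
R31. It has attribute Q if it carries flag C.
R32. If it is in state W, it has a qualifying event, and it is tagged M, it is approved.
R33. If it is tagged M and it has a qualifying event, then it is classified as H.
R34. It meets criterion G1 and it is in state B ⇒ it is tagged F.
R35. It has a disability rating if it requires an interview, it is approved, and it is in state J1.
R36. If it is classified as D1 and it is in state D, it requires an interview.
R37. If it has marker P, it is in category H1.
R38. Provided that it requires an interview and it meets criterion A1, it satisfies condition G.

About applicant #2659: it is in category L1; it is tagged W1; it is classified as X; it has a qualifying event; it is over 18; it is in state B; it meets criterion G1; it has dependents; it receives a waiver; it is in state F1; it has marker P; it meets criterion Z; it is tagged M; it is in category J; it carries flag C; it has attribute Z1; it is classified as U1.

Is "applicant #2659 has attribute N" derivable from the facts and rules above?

By R9 (it is classified as X, it is in category L1, it has marker P): it meets criterion A.
By R10 (it is over 18, it is classified as U1): it satisfies condition S.
By R11 (it has a qualifying event, it is in category L1, it is in state F1): it is a resident.
By R13 (it is a resident): it carries flag U.
By R16 (it satisfies condition S, it meets criterion A, it is in category L1): it is in state D.
By R20 (it meets criterion Z): it satisfies condition K.
By R25 (it has attribute Z1, it is over 18): it satisfies condition C1.
By R30 (it satisfies condition K): it is employed.
By R31 (it carries flag C): it has attribute Q.
By R33 (it is tagged M, it has a qualifying event): it is classified as H.
By R34 (it meets criterion G1, it is in state B): it is tagged F.
By R3 (it is classified as H, it has attribute Q): it is in category V.
By R17 (it satisfies condition C1, it is over 18): it is enrolled full-time.
By R19 (it is in category V): it is eligible for tier B.
By R26 (it is employed): it is in state W.
By R28 (it is enrolled full-time, it is tagged F): it is classified as D1.
By R29 (it is eligible for tier B, it carries flag U): it is in state J1.
By R32 (it is in state W, it has a qualifying event, it is tagged M): it is approved.
By R36 (it is classified as D1, it is in state D): it requires an interview.
By R35 (it requires an interview, it is approved, it is in state J1): it has a disability rating.
By R7 (it has a disability rating): it is a first-time applicant.
By R22 (it is a first-time applicant): it has attribute N.

Yes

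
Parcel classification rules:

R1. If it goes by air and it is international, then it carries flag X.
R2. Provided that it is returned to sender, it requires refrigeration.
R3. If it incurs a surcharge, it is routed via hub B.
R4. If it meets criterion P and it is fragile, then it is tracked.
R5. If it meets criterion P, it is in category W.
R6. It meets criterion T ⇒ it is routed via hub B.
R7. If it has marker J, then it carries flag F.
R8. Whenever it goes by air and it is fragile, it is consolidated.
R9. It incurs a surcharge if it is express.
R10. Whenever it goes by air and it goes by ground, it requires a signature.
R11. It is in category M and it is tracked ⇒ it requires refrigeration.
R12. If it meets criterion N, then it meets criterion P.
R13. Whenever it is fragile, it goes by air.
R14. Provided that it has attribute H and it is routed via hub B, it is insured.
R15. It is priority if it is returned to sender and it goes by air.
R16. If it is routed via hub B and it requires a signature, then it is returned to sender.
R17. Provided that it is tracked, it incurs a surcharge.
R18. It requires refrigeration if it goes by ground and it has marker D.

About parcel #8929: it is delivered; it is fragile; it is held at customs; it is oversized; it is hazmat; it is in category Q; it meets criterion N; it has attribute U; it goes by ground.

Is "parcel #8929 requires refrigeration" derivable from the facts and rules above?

By R12 (it meets criterion N): it meets criterion P.
By R13 (it is fragile): it goes by air.
By R4 (it meets criterion P, it is fragile): it is tracked.
By R10 (it goes by air, it goes by ground): it requires a signature.
By R17 (it is tracked): it incurs a surcharge.
By R3 (it incurs a surcharge): it is routed via hub B.
By R16 (it is routed via hub B, it requires a signature): it is returned to sender.
By R2 (it is returned to sender): it requires refrigeration.

Yes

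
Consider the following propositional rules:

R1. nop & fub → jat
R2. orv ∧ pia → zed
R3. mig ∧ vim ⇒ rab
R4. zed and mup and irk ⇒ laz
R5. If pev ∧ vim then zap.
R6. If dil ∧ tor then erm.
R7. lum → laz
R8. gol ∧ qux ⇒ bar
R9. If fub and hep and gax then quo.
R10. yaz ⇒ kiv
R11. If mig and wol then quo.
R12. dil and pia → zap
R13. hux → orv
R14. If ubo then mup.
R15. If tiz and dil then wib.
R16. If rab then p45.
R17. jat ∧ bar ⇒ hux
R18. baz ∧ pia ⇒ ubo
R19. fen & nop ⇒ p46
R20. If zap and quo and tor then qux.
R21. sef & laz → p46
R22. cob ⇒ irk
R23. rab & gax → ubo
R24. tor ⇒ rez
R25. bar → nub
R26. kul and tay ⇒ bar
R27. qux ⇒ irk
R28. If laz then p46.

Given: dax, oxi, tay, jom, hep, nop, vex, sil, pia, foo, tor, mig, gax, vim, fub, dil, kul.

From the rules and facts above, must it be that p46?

jat  (by R1: nop, fub)
rab  (by R3: mig, vim)
quo  (by R9: fub, hep, gax)
zap  (by R12: dil, pia)
qux  (by R20: zap, quo, tor)
ubo  (by R23: rab, gax)
bar  (by R26: kul, tay)
irk  (by R27: qux)
mup  (by R14: ubo)
hux  (by R17: jat, bar)
orv  (by R13: hux)
zed  (by R2: orv, pia)
laz  (by R4: zed, mup, irk)
p46  (by R28: laz)

Yes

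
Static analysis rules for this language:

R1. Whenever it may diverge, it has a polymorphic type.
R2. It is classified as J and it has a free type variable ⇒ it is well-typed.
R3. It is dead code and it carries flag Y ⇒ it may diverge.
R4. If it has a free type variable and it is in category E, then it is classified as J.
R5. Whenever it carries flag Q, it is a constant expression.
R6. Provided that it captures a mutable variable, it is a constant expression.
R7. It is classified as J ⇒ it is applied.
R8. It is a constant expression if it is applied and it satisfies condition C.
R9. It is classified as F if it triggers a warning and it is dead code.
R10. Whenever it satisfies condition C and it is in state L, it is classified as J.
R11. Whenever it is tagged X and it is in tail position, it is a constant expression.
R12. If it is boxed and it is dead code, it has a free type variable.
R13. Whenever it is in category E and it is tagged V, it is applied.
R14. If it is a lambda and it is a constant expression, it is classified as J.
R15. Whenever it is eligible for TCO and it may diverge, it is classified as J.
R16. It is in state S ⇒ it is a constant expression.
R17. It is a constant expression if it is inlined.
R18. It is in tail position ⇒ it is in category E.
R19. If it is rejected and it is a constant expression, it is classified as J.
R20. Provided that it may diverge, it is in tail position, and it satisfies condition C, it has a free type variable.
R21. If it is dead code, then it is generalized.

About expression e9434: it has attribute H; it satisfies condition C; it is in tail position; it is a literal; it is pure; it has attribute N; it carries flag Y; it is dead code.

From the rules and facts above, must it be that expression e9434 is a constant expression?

By R3 (it is dead code, it carries flag Y): it may diverge.
By R18 (it is in tail position): it is in category E.
By R20 (it may diverge, it is in tail position, it satisfies condition C): it has a free type variable.
By R4 (it has a free type variable, it is in category E): it is classified as J.
By R7 (it is classified as J): it is applied.
By R8 (it is applied, it satisfies condition C): it is a constant expression.

Yes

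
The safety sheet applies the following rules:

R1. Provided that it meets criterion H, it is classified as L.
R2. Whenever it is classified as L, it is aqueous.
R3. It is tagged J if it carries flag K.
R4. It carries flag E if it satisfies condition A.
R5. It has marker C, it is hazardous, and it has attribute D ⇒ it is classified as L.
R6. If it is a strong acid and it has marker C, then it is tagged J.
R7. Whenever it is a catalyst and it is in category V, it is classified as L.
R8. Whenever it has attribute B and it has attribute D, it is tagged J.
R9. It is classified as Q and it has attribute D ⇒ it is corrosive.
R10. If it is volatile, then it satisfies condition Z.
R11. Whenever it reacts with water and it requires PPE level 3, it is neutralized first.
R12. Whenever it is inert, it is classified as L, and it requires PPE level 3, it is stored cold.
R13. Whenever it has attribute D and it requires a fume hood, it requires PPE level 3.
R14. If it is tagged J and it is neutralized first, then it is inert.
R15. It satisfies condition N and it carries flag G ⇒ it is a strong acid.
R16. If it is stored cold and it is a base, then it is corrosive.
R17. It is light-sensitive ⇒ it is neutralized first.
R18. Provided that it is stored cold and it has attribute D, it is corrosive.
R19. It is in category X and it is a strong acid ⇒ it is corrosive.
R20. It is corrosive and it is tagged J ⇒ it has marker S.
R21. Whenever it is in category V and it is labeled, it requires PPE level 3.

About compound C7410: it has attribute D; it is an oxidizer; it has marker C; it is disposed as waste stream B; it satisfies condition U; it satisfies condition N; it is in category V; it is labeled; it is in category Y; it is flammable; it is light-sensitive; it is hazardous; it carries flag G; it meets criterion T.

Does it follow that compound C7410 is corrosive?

By R5 (it has marker C, it is hazardous, it has attribute D): it is classified as L.
By R15 (it satisfies condition N, it carries flag G): it is a strong acid.
By R17 (it is light-sensitive): it is neutralized first.
By R21 (it is in category V, it is labeled): it requires PPE level 3.
By R6 (it is a strong acid, it has marker C): it is tagged J.
By R14 (it is tagged J, it is neutralized first): it is inert.
By R12 (it is inert, it is classified as L, it requires PPE level 3): it is stored cold.
By R18 (it is stored cold, it has attribute D): it is corrosive.

Yes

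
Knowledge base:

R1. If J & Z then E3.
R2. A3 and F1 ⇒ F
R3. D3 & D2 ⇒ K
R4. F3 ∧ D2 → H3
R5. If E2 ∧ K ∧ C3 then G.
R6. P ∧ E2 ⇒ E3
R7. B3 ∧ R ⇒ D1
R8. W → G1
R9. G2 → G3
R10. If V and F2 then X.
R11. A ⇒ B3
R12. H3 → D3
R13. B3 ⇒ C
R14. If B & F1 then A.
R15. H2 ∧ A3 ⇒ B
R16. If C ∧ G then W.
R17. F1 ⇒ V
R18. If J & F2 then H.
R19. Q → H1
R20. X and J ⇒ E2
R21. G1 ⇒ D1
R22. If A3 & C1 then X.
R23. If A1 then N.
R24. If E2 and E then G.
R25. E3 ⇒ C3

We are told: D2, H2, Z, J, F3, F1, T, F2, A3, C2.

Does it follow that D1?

E3  (by R1: J, Z)
H3  (by R4: F3, D2)
D3  (by R12: H3)
B  (by R15: H2, A3)
V  (by R17: F1)
C3  (by R25: E3)
K  (by R3: D3, D2)
X  (by R10: V, F2)
A  (by R14: B, F1)
E2  (by R20: X, J)
G  (by R5: E2, K, C3)
B3  (by R11: A)
C  (by R13: B3)
W  (by R16: C, G)
G1  (by R8: W)
D1  (by R21: G1)

Yes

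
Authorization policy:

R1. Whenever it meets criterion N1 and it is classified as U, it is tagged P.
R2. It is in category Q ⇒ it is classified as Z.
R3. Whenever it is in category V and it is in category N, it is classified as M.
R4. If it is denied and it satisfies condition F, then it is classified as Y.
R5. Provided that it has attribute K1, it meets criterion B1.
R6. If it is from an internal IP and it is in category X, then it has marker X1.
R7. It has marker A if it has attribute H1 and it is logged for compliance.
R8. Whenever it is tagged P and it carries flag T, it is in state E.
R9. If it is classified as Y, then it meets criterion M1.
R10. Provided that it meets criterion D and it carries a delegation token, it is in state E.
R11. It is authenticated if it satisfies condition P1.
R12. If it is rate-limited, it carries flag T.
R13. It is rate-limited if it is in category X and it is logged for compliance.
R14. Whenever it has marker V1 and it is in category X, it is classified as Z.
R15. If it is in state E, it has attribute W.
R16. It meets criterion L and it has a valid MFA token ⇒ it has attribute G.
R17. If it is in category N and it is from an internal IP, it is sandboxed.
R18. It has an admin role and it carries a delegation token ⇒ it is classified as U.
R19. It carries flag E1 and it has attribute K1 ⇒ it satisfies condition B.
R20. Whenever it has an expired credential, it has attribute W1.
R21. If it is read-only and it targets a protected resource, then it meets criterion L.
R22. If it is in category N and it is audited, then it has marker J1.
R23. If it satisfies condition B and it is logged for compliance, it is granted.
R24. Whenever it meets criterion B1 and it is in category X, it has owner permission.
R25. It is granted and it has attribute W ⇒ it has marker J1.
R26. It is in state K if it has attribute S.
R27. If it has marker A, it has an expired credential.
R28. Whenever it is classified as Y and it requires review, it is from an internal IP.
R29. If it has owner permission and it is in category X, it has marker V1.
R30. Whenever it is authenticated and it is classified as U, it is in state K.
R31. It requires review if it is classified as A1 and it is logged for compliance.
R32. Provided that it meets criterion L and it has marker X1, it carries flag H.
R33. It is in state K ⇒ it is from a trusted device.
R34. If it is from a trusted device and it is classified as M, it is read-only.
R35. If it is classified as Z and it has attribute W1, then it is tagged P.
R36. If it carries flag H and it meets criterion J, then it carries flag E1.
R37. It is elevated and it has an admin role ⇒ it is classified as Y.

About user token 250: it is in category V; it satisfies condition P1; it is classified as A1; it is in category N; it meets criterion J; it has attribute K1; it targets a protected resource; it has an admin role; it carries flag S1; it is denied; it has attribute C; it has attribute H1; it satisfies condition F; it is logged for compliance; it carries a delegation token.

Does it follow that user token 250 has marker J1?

No

Forward chaining from the given facts derives: is classified as M, is classified as Y, meets criterion B1, has marker A, meets criterion M1, is authenticated, is classified as U, has an expired credential, is in state K, requires review, is from a trusted device, is read-only, has attribute W1, meets criterion L, is from an internal IP, is sandboxed.
Rules concluding "it has marker J1": R22 needs "it is audited"; R25 needs "it is granted" — none of these are established.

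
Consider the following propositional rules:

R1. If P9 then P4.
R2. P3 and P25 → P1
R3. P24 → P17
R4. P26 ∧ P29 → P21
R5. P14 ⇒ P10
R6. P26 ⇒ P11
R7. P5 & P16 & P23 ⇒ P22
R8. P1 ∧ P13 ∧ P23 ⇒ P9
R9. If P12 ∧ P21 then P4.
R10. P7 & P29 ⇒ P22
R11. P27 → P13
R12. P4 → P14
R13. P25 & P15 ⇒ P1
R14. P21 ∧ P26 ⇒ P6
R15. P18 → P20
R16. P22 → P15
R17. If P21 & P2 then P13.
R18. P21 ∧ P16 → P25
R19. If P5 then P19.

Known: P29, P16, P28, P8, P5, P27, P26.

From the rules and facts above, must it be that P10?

Forward chaining from the given facts derives: P21, P11, P13, P6, P25, P19.
The only rule concluding P10 is R5, which needs P14; that is never established.

No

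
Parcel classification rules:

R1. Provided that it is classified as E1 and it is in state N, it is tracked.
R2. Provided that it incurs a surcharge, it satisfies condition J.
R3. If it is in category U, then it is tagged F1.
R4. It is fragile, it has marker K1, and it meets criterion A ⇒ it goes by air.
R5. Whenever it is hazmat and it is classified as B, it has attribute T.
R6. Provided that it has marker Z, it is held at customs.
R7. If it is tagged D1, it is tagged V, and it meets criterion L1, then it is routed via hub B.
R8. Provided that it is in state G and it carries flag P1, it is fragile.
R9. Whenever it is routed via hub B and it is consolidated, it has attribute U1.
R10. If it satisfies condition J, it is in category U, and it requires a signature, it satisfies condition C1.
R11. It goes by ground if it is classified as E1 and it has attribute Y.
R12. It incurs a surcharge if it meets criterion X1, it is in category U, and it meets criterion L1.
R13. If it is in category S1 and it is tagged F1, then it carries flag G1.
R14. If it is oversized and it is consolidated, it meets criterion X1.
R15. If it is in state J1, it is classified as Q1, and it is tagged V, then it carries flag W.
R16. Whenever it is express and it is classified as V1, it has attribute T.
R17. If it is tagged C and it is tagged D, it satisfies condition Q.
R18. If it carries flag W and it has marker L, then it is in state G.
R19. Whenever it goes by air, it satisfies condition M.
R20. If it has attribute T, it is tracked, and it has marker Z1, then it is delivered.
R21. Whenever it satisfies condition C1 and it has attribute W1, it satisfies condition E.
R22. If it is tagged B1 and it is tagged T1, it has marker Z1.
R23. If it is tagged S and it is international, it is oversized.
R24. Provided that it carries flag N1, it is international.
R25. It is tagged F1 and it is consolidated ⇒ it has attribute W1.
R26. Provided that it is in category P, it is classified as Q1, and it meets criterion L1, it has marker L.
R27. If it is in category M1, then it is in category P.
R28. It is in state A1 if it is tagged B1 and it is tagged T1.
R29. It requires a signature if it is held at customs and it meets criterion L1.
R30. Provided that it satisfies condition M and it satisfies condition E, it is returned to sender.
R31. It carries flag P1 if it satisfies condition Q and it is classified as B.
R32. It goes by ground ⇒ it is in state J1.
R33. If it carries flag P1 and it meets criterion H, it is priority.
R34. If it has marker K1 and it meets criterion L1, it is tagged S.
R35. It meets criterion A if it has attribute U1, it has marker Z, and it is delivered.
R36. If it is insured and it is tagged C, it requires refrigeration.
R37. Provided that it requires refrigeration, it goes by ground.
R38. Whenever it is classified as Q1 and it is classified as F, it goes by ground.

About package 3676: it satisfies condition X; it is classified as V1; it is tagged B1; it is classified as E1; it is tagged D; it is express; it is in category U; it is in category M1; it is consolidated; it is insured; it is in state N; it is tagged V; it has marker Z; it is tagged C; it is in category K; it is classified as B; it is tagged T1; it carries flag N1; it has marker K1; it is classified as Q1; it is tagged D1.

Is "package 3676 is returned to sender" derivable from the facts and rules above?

No

Forward chaining from the given facts derives: is tracked, is tagged F1, is held at customs, has attribute T, satisfies condition Q, has marker Z1, is international, has attribute W1, is in category P, is in state A1, carries flag P1, requires refrigeration, goes by ground, is delivered, is in state J1, carries flag W.
The only rule concluding "it is returned to sender" is R30, which needs "it satisfies condition M"; that is never established.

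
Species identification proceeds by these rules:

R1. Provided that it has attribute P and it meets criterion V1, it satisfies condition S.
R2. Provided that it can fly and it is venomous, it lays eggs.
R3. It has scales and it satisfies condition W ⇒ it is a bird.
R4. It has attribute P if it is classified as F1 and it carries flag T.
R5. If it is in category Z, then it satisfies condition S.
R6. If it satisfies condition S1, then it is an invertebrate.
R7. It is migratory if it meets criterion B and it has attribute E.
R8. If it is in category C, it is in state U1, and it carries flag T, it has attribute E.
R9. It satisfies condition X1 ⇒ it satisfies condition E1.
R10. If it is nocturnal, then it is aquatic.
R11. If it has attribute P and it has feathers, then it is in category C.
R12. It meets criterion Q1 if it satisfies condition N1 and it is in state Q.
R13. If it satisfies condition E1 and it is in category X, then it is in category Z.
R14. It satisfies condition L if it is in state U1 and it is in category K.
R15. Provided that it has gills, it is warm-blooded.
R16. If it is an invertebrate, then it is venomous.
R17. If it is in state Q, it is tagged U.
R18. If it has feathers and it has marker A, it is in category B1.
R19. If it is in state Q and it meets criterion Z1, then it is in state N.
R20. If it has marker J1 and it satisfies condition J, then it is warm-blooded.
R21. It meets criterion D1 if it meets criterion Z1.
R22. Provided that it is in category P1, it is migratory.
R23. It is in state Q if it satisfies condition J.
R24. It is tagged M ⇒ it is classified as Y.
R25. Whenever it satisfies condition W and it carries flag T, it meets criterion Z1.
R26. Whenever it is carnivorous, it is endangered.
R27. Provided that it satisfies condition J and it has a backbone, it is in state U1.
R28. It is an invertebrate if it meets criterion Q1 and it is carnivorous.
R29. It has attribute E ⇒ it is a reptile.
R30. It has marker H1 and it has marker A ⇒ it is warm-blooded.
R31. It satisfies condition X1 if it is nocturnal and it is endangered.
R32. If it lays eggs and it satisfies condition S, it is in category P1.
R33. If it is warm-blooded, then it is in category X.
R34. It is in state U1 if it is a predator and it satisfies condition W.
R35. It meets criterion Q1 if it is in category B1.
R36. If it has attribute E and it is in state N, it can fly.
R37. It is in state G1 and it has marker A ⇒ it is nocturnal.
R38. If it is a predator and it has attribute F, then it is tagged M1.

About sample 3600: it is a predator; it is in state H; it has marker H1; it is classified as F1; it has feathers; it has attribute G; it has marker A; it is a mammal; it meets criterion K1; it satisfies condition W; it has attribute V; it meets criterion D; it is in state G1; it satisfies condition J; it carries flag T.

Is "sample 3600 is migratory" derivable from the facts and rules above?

Forward chaining from the given facts derives: has attribute P, is in category C, is in category B1, is in state Q, meets criterion Z1, is warm-blooded, is in category X, is in state U1, meets criterion Q1, is nocturnal, has attribute E, is aquatic, is tagged U, is in state N, meets criterion D1, is a reptile, can fly.
Rules concluding "it is migratory": R7 needs "it meets criterion B"; R22 needs "it is in category P1" — none of these are established.

No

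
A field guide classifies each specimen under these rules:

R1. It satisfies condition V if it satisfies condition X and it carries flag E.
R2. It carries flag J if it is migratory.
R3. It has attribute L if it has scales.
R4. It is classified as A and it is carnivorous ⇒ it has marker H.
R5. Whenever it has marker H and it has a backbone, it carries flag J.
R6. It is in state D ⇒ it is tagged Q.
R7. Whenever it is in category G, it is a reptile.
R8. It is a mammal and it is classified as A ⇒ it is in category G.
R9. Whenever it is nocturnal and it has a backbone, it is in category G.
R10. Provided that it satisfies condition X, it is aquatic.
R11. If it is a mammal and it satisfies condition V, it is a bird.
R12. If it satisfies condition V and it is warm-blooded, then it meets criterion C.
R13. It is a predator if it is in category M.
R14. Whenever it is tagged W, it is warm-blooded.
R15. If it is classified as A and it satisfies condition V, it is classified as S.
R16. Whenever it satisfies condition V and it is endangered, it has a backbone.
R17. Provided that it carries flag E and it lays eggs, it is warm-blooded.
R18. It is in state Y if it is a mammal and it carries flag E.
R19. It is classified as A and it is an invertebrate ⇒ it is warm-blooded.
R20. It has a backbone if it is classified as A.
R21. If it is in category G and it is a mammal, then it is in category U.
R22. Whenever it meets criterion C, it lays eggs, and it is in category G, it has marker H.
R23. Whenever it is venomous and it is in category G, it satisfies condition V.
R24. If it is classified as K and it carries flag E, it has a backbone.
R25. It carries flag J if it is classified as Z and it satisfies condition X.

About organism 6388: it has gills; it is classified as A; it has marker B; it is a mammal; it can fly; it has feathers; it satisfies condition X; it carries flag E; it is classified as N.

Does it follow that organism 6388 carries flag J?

No

Forward chaining from the given facts derives: satisfies condition V, is in category G, is aquatic, is a bird, is classified as S, is in state Y, has a backbone, is in category U, is a reptile.
Rules concluding "it carries flag J": R2 needs "it is migratory"; R5 needs "it has marker H"; R25 needs "it is classified as Z" — none of these are established.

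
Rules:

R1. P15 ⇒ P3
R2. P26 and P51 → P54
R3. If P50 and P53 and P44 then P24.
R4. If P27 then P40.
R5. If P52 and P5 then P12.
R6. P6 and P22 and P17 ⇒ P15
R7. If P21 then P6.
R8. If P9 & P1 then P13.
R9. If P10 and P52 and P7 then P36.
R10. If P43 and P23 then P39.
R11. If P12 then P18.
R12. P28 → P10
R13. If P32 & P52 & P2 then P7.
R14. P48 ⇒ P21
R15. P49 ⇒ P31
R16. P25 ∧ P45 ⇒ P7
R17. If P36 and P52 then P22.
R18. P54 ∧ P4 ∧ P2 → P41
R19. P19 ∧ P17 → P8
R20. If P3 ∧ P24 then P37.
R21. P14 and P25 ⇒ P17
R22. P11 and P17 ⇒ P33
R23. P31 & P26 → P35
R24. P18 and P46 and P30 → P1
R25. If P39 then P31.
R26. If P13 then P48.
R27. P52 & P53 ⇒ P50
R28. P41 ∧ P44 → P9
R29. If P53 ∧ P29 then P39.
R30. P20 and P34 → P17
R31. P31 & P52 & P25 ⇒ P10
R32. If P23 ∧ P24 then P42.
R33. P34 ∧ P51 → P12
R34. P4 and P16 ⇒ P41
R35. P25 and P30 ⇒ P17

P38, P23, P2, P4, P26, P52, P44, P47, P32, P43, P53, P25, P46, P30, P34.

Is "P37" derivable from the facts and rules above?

Forward chaining from the given facts derives: P39, P7, P31, P50, P10, P17, P24, P36, P22, P35, P42.
The only rule concluding P37 is R20, which needs P3; that is never established.

No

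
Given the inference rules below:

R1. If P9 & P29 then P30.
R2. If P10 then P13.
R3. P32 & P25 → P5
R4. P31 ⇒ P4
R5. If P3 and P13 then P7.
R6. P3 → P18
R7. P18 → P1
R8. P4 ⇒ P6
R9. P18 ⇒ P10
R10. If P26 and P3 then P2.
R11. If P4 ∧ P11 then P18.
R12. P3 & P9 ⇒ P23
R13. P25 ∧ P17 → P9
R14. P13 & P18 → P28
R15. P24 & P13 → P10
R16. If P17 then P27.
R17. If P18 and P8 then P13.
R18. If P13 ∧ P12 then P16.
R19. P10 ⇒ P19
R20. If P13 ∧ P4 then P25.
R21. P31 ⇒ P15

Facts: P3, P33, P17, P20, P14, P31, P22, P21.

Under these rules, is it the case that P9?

Yes

P4  (by R4: P31)
P18  (by R6: P3)
P10  (by R9: P18)
P13  (by R2: P10)
P25  (by R20: P13, P4)
P9  (by R13: P25, P17)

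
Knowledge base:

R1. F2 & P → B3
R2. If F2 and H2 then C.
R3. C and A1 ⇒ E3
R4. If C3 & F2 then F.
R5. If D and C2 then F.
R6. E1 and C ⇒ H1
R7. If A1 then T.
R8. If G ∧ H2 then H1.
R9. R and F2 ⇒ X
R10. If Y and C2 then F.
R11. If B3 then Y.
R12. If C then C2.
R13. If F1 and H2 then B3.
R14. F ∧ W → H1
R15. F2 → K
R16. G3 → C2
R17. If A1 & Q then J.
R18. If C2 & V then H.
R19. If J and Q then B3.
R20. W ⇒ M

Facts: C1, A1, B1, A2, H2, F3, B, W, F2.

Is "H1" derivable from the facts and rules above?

Forward chaining from the given facts derives: C, E3, T, C2, K, M.
Rules concluding H1: R6 needs E1; R8 needs G; R14 needs F — none of these are established.

No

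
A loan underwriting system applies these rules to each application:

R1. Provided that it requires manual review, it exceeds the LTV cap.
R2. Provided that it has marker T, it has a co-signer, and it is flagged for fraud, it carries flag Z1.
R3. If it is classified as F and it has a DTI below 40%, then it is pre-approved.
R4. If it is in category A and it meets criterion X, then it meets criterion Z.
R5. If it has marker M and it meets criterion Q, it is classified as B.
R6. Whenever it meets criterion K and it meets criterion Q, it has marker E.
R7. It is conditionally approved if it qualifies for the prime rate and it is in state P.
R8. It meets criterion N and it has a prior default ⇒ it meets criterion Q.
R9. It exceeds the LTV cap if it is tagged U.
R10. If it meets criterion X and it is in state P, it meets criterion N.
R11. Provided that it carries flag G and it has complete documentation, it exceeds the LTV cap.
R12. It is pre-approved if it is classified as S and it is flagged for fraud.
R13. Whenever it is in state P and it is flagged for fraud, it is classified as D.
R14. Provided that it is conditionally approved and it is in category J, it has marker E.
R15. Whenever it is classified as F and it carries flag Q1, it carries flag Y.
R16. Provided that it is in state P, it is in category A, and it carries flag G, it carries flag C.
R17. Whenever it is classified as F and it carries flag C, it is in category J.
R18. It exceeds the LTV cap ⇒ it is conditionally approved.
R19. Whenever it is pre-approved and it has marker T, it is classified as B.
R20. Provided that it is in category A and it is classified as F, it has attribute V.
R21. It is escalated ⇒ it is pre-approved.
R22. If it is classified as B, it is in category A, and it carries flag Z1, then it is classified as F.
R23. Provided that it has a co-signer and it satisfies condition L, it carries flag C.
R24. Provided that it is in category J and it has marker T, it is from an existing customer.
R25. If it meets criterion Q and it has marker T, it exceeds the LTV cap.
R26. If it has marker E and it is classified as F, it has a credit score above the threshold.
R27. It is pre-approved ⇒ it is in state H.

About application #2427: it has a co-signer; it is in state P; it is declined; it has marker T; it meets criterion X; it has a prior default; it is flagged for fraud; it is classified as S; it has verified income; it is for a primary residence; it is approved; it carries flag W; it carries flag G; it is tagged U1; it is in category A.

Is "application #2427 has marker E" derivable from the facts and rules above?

By R2 (it has marker T, it has a co-signer, it is flagged for fraud): it carries flag Z1.
By R10 (it meets criterion X, it is in state P): it meets criterion N.
By R12 (it is classified as S, it is flagged for fraud): it is pre-approved.
By R16 (it is in state P, it is in category A, it carries flag G): it carries flag C.
By R19 (it is pre-approved, it has marker T): it is classified as B.
By R22 (it is classified as B, it is in category A, it carries flag Z1): it is classified as F.
By R8 (it meets criterion N, it has a prior default): it meets criterion Q.
By R17 (it is classified as F, it carries flag C): it is in category J.
By R25 (it meets criterion Q, it has marker T): it exceeds the LTV cap.
By R18 (it exceeds the LTV cap): it is conditionally approved.
By R14 (it is conditionally approved, it is in category J): it has marker E.

Yes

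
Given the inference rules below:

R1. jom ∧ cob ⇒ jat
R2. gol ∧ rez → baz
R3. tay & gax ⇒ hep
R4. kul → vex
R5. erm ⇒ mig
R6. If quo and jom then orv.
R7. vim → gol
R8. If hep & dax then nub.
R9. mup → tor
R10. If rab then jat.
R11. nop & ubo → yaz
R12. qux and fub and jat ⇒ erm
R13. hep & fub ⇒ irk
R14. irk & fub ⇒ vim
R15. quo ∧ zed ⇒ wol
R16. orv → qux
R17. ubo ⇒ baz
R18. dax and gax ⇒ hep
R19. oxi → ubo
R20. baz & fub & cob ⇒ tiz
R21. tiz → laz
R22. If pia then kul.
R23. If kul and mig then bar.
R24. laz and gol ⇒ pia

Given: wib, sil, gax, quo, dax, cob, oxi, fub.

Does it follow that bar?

No

Forward chaining from the given facts derives: hep, ubo, nub, irk, vim, baz, tiz, laz, gol, pia, kul, vex.
The only rule concluding bar is R23, which needs mig; that is never established.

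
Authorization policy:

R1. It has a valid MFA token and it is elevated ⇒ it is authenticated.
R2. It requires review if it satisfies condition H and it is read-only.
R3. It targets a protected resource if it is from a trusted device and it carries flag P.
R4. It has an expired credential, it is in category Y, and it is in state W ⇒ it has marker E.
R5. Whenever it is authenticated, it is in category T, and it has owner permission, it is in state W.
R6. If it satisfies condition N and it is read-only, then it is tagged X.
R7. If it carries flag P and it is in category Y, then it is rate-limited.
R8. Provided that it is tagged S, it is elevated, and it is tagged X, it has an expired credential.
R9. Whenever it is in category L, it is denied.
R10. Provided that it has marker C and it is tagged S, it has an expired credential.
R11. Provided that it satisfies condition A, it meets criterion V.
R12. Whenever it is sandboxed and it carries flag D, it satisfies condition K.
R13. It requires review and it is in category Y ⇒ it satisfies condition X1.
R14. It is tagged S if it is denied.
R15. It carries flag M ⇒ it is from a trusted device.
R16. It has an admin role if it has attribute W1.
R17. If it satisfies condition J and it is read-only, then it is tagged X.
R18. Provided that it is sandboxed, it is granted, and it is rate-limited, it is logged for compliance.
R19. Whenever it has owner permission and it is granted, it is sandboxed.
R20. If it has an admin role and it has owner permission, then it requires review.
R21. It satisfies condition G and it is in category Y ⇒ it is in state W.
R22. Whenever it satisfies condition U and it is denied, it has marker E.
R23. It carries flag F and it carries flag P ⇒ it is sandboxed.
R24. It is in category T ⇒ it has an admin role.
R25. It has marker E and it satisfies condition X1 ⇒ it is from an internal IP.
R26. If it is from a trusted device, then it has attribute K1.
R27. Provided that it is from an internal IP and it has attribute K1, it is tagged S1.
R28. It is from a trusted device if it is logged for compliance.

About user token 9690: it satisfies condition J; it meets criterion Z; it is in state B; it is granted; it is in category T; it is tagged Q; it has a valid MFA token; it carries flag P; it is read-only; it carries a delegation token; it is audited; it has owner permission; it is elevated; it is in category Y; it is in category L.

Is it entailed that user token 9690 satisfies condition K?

Forward chaining from the given facts derives: is authenticated, is in state W, is rate-limited, is denied, is tagged S, is tagged X, is sandboxed, has an admin role, has an expired credential, is logged for compliance, requires review, is from a trusted device, targets a protected resource, has marker E, satisfies condition X1, is from an internal IP, has attribute K1, is tagged S1.
The only rule concluding "it satisfies condition K" is R12, which needs "it carries flag D"; that is never established.

No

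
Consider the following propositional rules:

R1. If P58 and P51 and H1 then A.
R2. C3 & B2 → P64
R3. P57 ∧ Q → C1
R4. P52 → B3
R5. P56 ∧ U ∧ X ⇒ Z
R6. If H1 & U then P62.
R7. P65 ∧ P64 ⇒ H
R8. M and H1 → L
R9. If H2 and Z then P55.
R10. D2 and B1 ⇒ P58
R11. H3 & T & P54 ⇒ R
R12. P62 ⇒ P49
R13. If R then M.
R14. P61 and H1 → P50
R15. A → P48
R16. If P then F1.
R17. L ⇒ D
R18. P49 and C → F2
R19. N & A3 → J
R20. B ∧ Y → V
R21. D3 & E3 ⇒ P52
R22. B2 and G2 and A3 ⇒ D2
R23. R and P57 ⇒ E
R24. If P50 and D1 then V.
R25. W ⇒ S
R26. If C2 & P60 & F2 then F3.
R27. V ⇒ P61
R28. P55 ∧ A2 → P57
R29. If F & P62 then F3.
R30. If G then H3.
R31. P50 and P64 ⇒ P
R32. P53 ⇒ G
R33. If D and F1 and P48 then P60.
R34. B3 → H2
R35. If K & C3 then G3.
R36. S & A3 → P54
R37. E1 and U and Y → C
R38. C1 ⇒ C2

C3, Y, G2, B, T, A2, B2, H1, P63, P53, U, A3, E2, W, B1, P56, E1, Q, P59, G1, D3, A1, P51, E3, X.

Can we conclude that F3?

P64  (by R2: C3, B2)
Z  (by R5: P56, U, X)
P62  (by R6: H1, U)
P49  (by R12: P62)
V  (by R20: B, Y)
P52  (by R21: D3, E3)
D2  (by R22: B2, G2, A3)
S  (by R25: W)
P61  (by R27: V)
G  (by R32: P53)
P54  (by R36: S, A3)
C  (by R37: E1, U, Y)
B3  (by R4: P52)
P58  (by R10: D2, B1)
P50  (by R14: P61, H1)
F2  (by R18: P49, C)
H3  (by R30: G)
P  (by R31: P50, P64)
H2  (by R34: B3)
A  (by R1: P58, P51, H1)
P55  (by R9: H2, Z)
R  (by R11: H3, T, P54)
M  (by R13: R)
P48  (by R15: A)
F1  (by R16: P)
P57  (by R28: P55, A2)
C1  (by R3: P57, Q)
L  (by R8: M, H1)
D  (by R17: L)
P60  (by R33: D, F1, P48)
C2  (by R38: C1)
F3  (by R26: C2, P60, F2)

Yes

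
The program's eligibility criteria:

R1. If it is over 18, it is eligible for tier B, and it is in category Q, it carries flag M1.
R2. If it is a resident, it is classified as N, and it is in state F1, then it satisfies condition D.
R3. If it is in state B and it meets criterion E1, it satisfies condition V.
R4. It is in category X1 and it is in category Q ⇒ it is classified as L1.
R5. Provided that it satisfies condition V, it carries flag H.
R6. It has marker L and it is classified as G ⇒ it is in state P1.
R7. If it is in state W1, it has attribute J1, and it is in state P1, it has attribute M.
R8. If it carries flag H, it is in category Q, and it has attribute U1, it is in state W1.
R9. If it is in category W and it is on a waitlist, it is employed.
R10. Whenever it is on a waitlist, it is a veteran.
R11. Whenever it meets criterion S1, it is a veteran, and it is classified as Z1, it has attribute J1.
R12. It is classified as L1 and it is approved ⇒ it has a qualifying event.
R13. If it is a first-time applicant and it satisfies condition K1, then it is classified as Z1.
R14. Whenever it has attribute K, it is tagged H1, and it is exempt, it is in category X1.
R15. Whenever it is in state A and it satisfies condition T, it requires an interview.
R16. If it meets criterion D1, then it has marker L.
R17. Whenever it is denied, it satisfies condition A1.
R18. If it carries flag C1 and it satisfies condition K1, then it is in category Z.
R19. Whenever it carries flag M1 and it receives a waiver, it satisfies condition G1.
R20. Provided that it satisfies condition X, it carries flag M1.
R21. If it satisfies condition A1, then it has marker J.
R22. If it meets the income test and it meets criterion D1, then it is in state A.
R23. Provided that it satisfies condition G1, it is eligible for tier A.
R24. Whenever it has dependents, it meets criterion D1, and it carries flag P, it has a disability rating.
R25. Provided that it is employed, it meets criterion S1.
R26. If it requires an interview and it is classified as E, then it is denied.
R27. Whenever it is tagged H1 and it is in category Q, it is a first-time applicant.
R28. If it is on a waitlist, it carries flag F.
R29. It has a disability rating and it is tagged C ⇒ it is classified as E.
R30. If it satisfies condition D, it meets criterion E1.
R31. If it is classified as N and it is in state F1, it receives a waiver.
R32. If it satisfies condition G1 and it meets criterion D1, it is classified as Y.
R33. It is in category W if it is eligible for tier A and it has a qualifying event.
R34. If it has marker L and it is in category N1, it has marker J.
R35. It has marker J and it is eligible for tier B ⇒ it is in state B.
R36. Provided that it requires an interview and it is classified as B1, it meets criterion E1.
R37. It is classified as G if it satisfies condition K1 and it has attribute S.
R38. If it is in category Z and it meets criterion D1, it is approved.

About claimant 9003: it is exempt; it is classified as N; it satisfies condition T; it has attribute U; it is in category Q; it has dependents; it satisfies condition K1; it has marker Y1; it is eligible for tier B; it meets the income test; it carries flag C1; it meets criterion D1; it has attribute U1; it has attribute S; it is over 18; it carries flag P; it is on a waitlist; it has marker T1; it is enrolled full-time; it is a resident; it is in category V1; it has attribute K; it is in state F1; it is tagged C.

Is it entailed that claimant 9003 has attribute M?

Forward chaining from the given facts derives: carries flag M1, satisfies condition D, is a veteran, has marker L, is in category Z, is in state A, has a disability rating, carries flag F, is classified as E, meets criterion E1, receives a waiver, is classified as G, is approved, is in state P1, requires an interview, satisfies condition G1, is eligible for tier A, is denied, is classified as Y, satisfies condition A1, has marker J, is in state B, satisfies condition V, carries flag H, is in state W1.
The only rule concluding "it has attribute M" is R7, which needs "it has attribute J1"; that is never established.

No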